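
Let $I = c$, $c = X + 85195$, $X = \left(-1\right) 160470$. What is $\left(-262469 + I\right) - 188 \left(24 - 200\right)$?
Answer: $-304656$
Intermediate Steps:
$X = -160470$
$c = -75275$ ($c = -160470 + 85195 = -75275$)
$I = -75275$
$\left(-262469 + I\right) - 188 \left(24 - 200\right) = \left(-262469 - 75275\right) - 188 \left(24 - 200\right) = -337744 - -33088 = -337744 + 33088 = -304656$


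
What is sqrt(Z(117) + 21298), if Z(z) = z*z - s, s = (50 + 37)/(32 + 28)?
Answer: sqrt(3498555)/10 ≈ 187.04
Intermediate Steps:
s = 29/20 (s = 87/60 = 87*(1/60) = 29/20 ≈ 1.4500)
Z(z) = -29/20 + z**2 (Z(z) = z*z - 1*29/20 = z**2 - 29/20 = -29/20 + z**2)
sqrt(Z(117) + 21298) = sqrt((-29/20 + 117**2) + 21298) = sqrt((-29/20 + 13689) + 21298) = sqrt(273751/20 + 21298) = sqrt(699711/20) = sqrt(3498555)/10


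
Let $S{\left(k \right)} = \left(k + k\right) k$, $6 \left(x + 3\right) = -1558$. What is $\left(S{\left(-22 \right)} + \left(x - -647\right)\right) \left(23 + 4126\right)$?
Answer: $5610831$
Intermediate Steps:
$x = - \frac{788}{3}$ ($x = -3 + \frac{1}{6} \left(-1558\right) = -3 - \frac{779}{3} = - \frac{788}{3} \approx -262.67$)
$S{\left(k \right)} = 2 k^{2}$ ($S{\left(k \right)} = 2 k k = 2 k^{2}$)
$\left(S{\left(-22 \right)} + \left(x - -647\right)\right) \left(23 + 4126\right) = \left(2 \left(-22\right)^{2} - - \frac{1153}{3}\right) \left(23 + 4126\right) = \left(2 \cdot 484 + \left(- \frac{788}{3} + 647\right)\right) 4149 = \left(968 + \frac{1153}{3}\right) 4149 = \frac{4057}{3} \cdot 4149 = 5610831$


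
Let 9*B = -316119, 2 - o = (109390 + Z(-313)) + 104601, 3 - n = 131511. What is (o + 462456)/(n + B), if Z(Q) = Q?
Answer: -746340/499897 ≈ -1.4930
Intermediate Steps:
n = -131508 (n = 3 - 1*131511 = 3 - 131511 = -131508)
o = -213676 (o = 2 - ((109390 - 313) + 104601) = 2 - (109077 + 104601) = 2 - 1*213678 = 2 - 213678 = -213676)
B = -105373/3 (B = (1/9)*(-316119) = -105373/3 ≈ -35124.)
(o + 462456)/(n + B) = (-213676 + 462456)/(-131508 - 105373/3) = 248780/(-499897/3) = 248780*(-3/499897) = -746340/499897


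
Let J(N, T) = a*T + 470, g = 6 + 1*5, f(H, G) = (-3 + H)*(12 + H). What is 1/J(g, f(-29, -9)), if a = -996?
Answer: -1/541354 ≈ -1.8472e-6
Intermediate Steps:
g = 11 (g = 6 + 5 = 11)
J(N, T) = 470 - 996*T (J(N, T) = -996*T + 470 = 470 - 996*T)
1/J(g, f(-29, -9)) = 1/(470 - 996*(-36 + (-29)² + 9*(-29))) = 1/(470 - 996*(-36 + 841 - 261)) = 1/(470 - 996*544) = 1/(470 - 541824) = 1/(-541354) = -1/541354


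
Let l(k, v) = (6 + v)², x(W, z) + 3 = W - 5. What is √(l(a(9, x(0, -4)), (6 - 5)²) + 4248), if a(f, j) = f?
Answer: √4297 ≈ 65.552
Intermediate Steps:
x(W, z) = -8 + W (x(W, z) = -3 + (W - 5) = -3 + (-5 + W) = -8 + W)
√(l(a(9, x(0, -4)), (6 - 5)²) + 4248) = √((6 + (6 - 5)²)² + 4248) = √((6 + 1²)² + 4248) = √((6 + 1)² + 4248) = √(7² + 4248) = √(49 + 4248) = √4297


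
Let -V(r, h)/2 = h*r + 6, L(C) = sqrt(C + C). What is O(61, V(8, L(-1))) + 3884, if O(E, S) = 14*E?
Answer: 4738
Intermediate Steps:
L(C) = sqrt(2)*sqrt(C) (L(C) = sqrt(2*C) = sqrt(2)*sqrt(C))
V(r, h) = -12 - 2*h*r (V(r, h) = -2*(h*r + 6) = -2*(6 + h*r) = -12 - 2*h*r)
O(61, V(8, L(-1))) + 3884 = 14*61 + 3884 = 854 + 3884 = 4738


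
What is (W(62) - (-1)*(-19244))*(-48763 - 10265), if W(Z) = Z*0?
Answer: 1135934832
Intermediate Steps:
W(Z) = 0
(W(62) - (-1)*(-19244))*(-48763 - 10265) = (0 - (-1)*(-19244))*(-48763 - 10265) = (0 - 1*19244)*(-59028) = (0 - 19244)*(-59028) = -19244*(-59028) = 1135934832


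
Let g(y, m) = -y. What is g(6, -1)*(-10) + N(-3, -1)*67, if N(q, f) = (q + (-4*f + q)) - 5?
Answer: -409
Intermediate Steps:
N(q, f) = -5 - 4*f + 2*q (N(q, f) = (q + (q - 4*f)) - 5 = (-4*f + 2*q) - 5 = -5 - 4*f + 2*q)
g(6, -1)*(-10) + N(-3, -1)*67 = -1*6*(-10) + (-5 - 4*(-1) + 2*(-3))*67 = -6*(-10) + (-5 + 4 - 6)*67 = 60 - 7*67 = 60 - 469 = -409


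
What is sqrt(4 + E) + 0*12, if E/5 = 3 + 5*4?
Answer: sqrt(119) ≈ 10.909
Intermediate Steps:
E = 115 (E = 5*(3 + 5*4) = 5*(3 + 20) = 5*23 = 115)
sqrt(4 + E) + 0*12 = sqrt(4 + 115) + 0*12 = sqrt(119) + 0 = sqrt(119)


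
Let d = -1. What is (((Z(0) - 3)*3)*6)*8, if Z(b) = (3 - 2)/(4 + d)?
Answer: -384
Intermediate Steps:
Z(b) = ⅓ (Z(b) = (3 - 2)/(4 - 1) = 1/3 = 1*(⅓) = ⅓)
(((Z(0) - 3)*3)*6)*8 = (((⅓ - 3)*3)*6)*8 = (-8/3*3*6)*8 = -8*6*8 = -48*8 = -384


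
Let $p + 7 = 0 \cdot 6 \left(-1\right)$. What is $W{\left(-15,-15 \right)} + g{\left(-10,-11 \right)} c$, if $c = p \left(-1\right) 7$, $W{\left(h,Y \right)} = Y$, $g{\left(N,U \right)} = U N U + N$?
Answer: $-59795$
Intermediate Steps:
$g{\left(N,U \right)} = N + N U^{2}$ ($g{\left(N,U \right)} = N U U + N = N U^{2} + N = N + N U^{2}$)
$p = -7$ ($p = -7 + 0 \cdot 6 \left(-1\right) = -7 + 0 \left(-1\right) = -7 + 0 = -7$)
$c = 49$ ($c = \left(-7\right) \left(-1\right) 7 = 7 \cdot 7 = 49$)
$W{\left(-15,-15 \right)} + g{\left(-10,-11 \right)} c = -15 + - 10 \left(1 + \left(-11\right)^{2}\right) 49 = -15 + - 10 \left(1 + 121\right) 49 = -15 + \left(-10\right) 122 \cdot 49 = -15 - 59780 = -59795$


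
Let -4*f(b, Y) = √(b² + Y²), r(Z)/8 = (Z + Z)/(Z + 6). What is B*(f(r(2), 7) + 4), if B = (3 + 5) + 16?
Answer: 96 - 6*√65 ≈ 47.626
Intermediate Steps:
B = 24 (B = 8 + 16 = 24)
r(Z) = 16*Z/(6 + Z) (r(Z) = 8*((Z + Z)/(Z + 6)) = 8*((2*Z)/(6 + Z)) = 8*(2*Z/(6 + Z)) = 16*Z/(6 + Z))
f(b, Y) = -√(Y² + b²)/4 (f(b, Y) = -√(b² + Y²)/4 = -√(Y² + b²)/4)
B*(f(r(2), 7) + 4) = 24*(-√(7² + (16*2/(6 + 2))²)/4 + 4) = 24*(-√(49 + (16*2/8)²)/4 + 4) = 24*(-√(49 + (16*2*(⅛))²)/4 + 4) = 24*(-√(49 + 4²)/4 + 4) = 24*(-√(49 + 16)/4 + 4) = 24*(-√65/4 + 4) = 24*(4 - √65/4) = 96 - 6*√65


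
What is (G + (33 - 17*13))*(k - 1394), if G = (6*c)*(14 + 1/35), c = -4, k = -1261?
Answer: 9751284/7 ≈ 1.3930e+6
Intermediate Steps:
G = -11784/35 (G = (6*(-4))*(14 + 1/35) = -24*(14 + 1/35) = -24*491/35 = -11784/35 ≈ -336.69)
(G + (33 - 17*13))*(k - 1394) = (-11784/35 + (33 - 17*13))*(-1261 - 1394) = (-11784/35 + (33 - 221))*(-2655) = (-11784/35 - 188)*(-2655) = -18364/35*(-2655) = 9751284/7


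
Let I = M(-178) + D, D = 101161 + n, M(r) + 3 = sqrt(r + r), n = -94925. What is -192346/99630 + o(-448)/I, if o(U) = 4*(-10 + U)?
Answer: (-192346*sqrt(89) + 690707389*I)/(49815*(-6233*I + 2*sqrt(89))) ≈ -2.2245 + 0.00088972*I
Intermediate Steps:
o(U) = -40 + 4*U
M(r) = -3 + sqrt(2)*sqrt(r) (M(r) = -3 + sqrt(r + r) = -3 + sqrt(2*r) = -3 + sqrt(2)*sqrt(r))
D = 6236 (D = 101161 - 94925 = 6236)
I = 6233 + 2*I*sqrt(89) (I = (-3 + sqrt(2)*sqrt(-178)) + 6236 = (-3 + sqrt(2)*(I*sqrt(178))) + 6236 = (-3 + 2*I*sqrt(89)) + 6236 = 6233 + 2*I*sqrt(89) ≈ 6233.0 + 18.868*I)
-192346/99630 + o(-448)/I = -192346/99630 + (-40 + 4*(-448))/(6233 + 2*I*sqrt(89)) = -192346*1/99630 + (-40 - 1792)/(6233 + 2*I*sqrt(89)) = -96173/49815 - 1832/(6233 + 2*I*sqrt(89))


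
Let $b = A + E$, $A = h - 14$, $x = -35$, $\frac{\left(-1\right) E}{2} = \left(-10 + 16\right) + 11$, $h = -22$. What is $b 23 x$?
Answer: $56350$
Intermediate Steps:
$E = -34$ ($E = - 2 \left(\left(-10 + 16\right) + 11\right) = - 2 \left(6 + 11\right) = \left(-2\right) 17 = -34$)
$A = -36$ ($A = -22 - 14 = -36$)
$b = -70$ ($b = -36 - 34 = -70$)
$b 23 x = \left(-70\right) 23 \left(-35\right) = \left(-1610\right) \left(-35\right) = 56350$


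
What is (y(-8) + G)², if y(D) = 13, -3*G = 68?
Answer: 841/9 ≈ 93.444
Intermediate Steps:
G = -68/3 (G = -⅓*68 = -68/3 ≈ -22.667)
(y(-8) + G)² = (13 - 68/3)² = (-29/3)² = 841/9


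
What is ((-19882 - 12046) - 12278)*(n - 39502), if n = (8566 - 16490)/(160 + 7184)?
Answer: 1603078714259/918 ≈ 1.7463e+9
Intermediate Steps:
n = -1981/1836 (n = -7924/7344 = -7924*1/7344 = -1981/1836 ≈ -1.0790)
((-19882 - 12046) - 12278)*(n - 39502) = ((-19882 - 12046) - 12278)*(-1981/1836 - 39502) = (-31928 - 12278)*(-72527653/1836) = -44206*(-72527653/1836) = 1603078714259/918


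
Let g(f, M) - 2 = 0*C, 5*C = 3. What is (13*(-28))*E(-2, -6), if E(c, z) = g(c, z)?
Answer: -728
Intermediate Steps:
C = ⅗ (C = (⅕)*3 = ⅗ ≈ 0.60000)
g(f, M) = 2 (g(f, M) = 2 + 0*(⅗) = 2 + 0 = 2)
E(c, z) = 2
(13*(-28))*E(-2, -6) = (13*(-28))*2 = -364*2 = -728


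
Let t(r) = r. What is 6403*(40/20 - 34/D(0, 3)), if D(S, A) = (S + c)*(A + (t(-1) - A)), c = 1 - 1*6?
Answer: -153672/5 ≈ -30734.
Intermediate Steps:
c = -5 (c = 1 - 6 = -5)
D(S, A) = 5 - S (D(S, A) = (S - 5)*(A + (-1 - A)) = (-5 + S)*(-1) = 5 - S)
6403*(40/20 - 34/D(0, 3)) = 6403*(40/20 - 34/(5 - 1*0)) = 6403*(40*(1/20) - 34/(5 + 0)) = 6403*(2 - 34/5) = 6403*(-24/5) = -153672/5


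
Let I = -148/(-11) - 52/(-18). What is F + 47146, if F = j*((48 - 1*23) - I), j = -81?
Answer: 510893/11 ≈ 46445.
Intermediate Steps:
I = 1618/99 (I = -148*(-1/11) - 52*(-1/18) = 148/11 + 26/9 = 1618/99 ≈ 16.343)
F = -7713/11 (F = -81*((48 - 1*23) - 1*1618/99) = -81*((48 - 23) - 1618/99) = -81*(25 - 1618/99) = -81*857/99 = -7713/11 ≈ -701.18)
F + 47146 = -7713/11 + 47146 = 510893/11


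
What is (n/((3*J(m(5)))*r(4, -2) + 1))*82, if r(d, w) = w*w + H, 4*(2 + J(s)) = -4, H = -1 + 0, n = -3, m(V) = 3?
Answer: 123/13 ≈ 9.4615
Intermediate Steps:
H = -1
J(s) = -3 (J(s) = -2 + (¼)*(-4) = -2 - 1 = -3)
r(d, w) = -1 + w² (r(d, w) = w*w - 1 = w² - 1 = -1 + w²)
(n/((3*J(m(5)))*r(4, -2) + 1))*82 = -3/((3*(-3))*(-1 + (-2)²) + 1)*82 = -3/(-9*(-1 + 4) + 1)*82 = -3/(-9*3 + 1)*82 = -3/(-27 + 1)*82 = -3/(-26)*82 = -3*(-1/26)*82 = (3/26)*82 = 123/13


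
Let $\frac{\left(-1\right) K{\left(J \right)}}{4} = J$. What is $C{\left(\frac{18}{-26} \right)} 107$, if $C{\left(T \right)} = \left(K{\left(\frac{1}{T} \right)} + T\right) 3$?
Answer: $\frac{63665}{39} \approx 1632.4$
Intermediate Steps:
$K{\left(J \right)} = - 4 J$
$C{\left(T \right)} = - \frac{12}{T} + 3 T$ ($C{\left(T \right)} = \left(- \frac{4}{T} + T\right) 3 = \left(T - \frac{4}{T}\right) 3 = - \frac{12}{T} + 3 T$)
$C{\left(\frac{18}{-26} \right)} 107 = \left(- \frac{12}{18 \frac{1}{-26}} + 3 \frac{18}{-26}\right) 107 = \left(- \frac{12}{18 \left(- \frac{1}{26}\right)} + 3 \cdot 18 \left(- \frac{1}{26}\right)\right) 107 = \left(- \frac{12}{- \frac{9}{13}} + 3 \left(- \frac{9}{13}\right)\right) 107 = \left(\left(-12\right) \left(- \frac{13}{9}\right) - \frac{27}{13}\right) 107 = \left(\frac{52}{3} - \frac{27}{13}\right) 107 = \frac{595}{39} \cdot 107 = \frac{63665}{39}$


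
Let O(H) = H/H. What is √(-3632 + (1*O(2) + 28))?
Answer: I*√3603 ≈ 60.025*I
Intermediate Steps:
O(H) = 1
√(-3632 + (1*O(2) + 28)) = √(-3632 + (1*1 + 28)) = √(-3632 + (1 + 28)) = √(-3632 + 29) = √(-3603) = I*√3603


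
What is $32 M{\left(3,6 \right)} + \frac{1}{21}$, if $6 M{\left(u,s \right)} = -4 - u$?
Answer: $- \frac{261}{7} \approx -37.286$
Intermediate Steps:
$M{\left(u,s \right)} = - \frac{2}{3} - \frac{u}{6}$ ($M{\left(u,s \right)} = \frac{-4 - u}{6} = - \frac{2}{3} - \frac{u}{6}$)
$32 M{\left(3,6 \right)} + \frac{1}{21} = 32 \left(- \frac{2}{3} - \frac{1}{2}\right) + \frac{1}{21} = 32 \left(- \frac{7}{6}\right) + \frac{1}{21} = - \frac{112}{3} + \frac{1}{21} = - \frac{261}{7}$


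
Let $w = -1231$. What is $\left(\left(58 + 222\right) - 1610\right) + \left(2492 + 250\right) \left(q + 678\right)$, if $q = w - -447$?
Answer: $-291982$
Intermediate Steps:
$q = -784$ ($q = -1231 - -447 = -1231 + 447 = -784$)
$\left(\left(58 + 222\right) - 1610\right) + \left(2492 + 250\right) \left(q + 678\right) = \left(\left(58 + 222\right) - 1610\right) + \left(2492 + 250\right) \left(-784 + 678\right) = \left(280 - 1610\right) + 2742 \left(-106\right) = -1330 - 290652 = -291982$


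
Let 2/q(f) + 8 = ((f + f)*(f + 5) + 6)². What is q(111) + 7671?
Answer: 2544756659539/331737278 ≈ 7671.0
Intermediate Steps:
q(f) = 2/(-8 + (6 + 2*f*(5 + f))²) (q(f) = 2/(-8 + ((f + f)*(f + 5) + 6)²) = 2/(-8 + ((2*f)*(5 + f) + 6)²) = 2/(-8 + (2*f*(5 + f) + 6)²) = 2/(-8 + (6 + 2*f*(5 + f))²))
q(111) + 7671 = 1/(2*(-2 + (3 + 111² + 5*111)²)) + 7671 = 1/(2*(-2 + (3 + 12321 + 555)²)) + 7671 = 1/(2*(-2 + 12879²)) + 7671 = 1/(2*(-2 + 165868641)) + 7671 = (½)/165868639 + 7671 = (½)*(1/165868639) + 7671 = 1/331737278 + 7671 = 2544756659539/331737278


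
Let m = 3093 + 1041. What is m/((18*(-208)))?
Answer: -53/48 ≈ -1.1042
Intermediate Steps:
m = 4134
m/((18*(-208))) = 4134/((18*(-208))) = 4134/(-3744) = 4134*(-1/3744) = -53/48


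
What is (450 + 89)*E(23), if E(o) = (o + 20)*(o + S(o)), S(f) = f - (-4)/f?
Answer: 24613974/23 ≈ 1.0702e+6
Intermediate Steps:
S(f) = f + 4/f
E(o) = (20 + o)*(2*o + 4/o) (E(o) = (o + 20)*(o + (o + 4/o)) = (20 + o)*(2*o + 4/o))
(450 + 89)*E(23) = (450 + 89)*(4 + 2*23² + 40*23 + 80/23) = 539*(4 + 2*529 + 920 + 80*(1/23)) = 539*(4 + 1058 + 920 + 80/23) = 539*(45666/23) = 24613974/23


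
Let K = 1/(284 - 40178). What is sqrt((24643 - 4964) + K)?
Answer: 5*sqrt(1252789726134)/39894 ≈ 140.28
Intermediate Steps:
K = -1/39894 (K = 1/(-39894) = -1/39894 ≈ -2.5066e-5)
sqrt((24643 - 4964) + K) = sqrt((24643 - 4964) - 1/39894) = sqrt(19679 - 1/39894) = sqrt(785074025/39894) = 5*sqrt(1252789726134)/39894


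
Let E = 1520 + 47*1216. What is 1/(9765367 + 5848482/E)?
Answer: 29336/286479730553 ≈ 1.0240e-7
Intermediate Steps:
E = 58672 (E = 1520 + 57152 = 58672)
1/(9765367 + 5848482/E) = 1/(9765367 + 5848482/58672) = 1/(9765367 + 5848482*(1/58672)) = 1/(9765367 + 2924241/29336) = 1/(286479730553/29336) = 29336/286479730553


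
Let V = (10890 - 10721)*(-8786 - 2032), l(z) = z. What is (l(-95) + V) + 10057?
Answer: -1818280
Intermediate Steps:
V = -1828242 (V = 169*(-10818) = -1828242)
(l(-95) + V) + 10057 = (-95 - 1828242) + 10057 = -1828337 + 10057 = -1818280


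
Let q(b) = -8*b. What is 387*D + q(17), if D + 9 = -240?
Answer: -96499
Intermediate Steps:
D = -249 (D = -9 - 240 = -249)
387*D + q(17) = 387*(-249) - 8*17 = -96363 - 136 = -96499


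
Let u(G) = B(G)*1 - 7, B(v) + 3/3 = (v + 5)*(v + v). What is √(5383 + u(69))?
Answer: √15587 ≈ 124.85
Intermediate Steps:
B(v) = -1 + 2*v*(5 + v) (B(v) = -1 + (v + 5)*(v + v) = -1 + (5 + v)*(2*v) = -1 + 2*v*(5 + v))
u(G) = -8 + 2*G² + 10*G (u(G) = (-1 + 2*G² + 10*G)*1 - 7 = (-1 + 2*G² + 10*G) - 7 = -8 + 2*G² + 10*G)
√(5383 + u(69)) = √(5383 + (-8 + 2*69² + 10*69)) = √(5383 + (-8 + 2*4761 + 690)) = √(5383 + (-8 + 9522 + 690)) = √(5383 + 10204) = √15587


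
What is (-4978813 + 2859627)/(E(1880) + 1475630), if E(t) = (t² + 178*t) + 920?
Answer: -1059593/2672795 ≈ -0.39644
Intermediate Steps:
E(t) = 920 + t² + 178*t
(-4978813 + 2859627)/(E(1880) + 1475630) = (-4978813 + 2859627)/((920 + 1880² + 178*1880) + 1475630) = -2119186/((920 + 3534400 + 334640) + 1475630) = -2119186/(3869960 + 1475630) = -2119186/5345590 = -2119186*1/5345590 = -1059593/2672795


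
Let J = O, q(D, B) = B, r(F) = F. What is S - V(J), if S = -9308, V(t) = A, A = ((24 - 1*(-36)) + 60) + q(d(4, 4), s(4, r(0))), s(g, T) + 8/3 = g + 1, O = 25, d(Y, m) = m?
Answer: -28291/3 ≈ -9430.3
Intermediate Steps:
s(g, T) = -5/3 + g (s(g, T) = -8/3 + (g + 1) = -8/3 + (1 + g) = -5/3 + g)
A = 367/3 (A = ((24 - 1*(-36)) + 60) + (-5/3 + 4) = ((24 + 36) + 60) + 7/3 = (60 + 60) + 7/3 = 120 + 7/3 = 367/3 ≈ 122.33)
J = 25
V(t) = 367/3
S - V(J) = -9308 - 1*367/3 = -9308 - 367/3 = -28291/3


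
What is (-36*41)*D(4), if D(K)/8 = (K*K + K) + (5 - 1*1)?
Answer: -283392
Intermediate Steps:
D(K) = 32 + 8*K + 8*K² (D(K) = 8*((K*K + K) + (5 - 1*1)) = 8*((K² + K) + (5 - 1)) = 8*((K + K²) + 4) = 8*(4 + K + K²) = 32 + 8*K + 8*K²)
(-36*41)*D(4) = (-36*41)*(32 + 8*4 + 8*4²) = -1476*(32 + 32 + 8*16) = -1476*(32 + 32 + 128) = -1476*192 = -283392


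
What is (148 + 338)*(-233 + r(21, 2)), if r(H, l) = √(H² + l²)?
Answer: -113238 + 486*√445 ≈ -1.0299e+5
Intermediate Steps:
(148 + 338)*(-233 + r(21, 2)) = (148 + 338)*(-233 + √(21² + 2²)) = 486*(-233 + √(441 + 4)) = 486*(-233 + √445) = -113238 + 486*√445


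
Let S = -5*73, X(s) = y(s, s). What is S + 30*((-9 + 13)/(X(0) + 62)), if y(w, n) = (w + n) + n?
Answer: -11255/31 ≈ -363.06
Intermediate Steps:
y(w, n) = w + 2*n (y(w, n) = (n + w) + n = w + 2*n)
X(s) = 3*s (X(s) = s + 2*s = 3*s)
S = -365
S + 30*((-9 + 13)/(X(0) + 62)) = -365 + 30*((-9 + 13)/(3*0 + 62)) = -365 + 30*(4/(0 + 62)) = -365 + 30*(4/62) = -365 + 30*(4*(1/62)) = -365 + 30*(2/31) = -365 + 60/31 = -11255/31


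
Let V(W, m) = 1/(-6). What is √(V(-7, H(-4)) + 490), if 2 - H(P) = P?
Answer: √17634/6 ≈ 22.132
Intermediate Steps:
H(P) = 2 - P
V(W, m) = -⅙
√(V(-7, H(-4)) + 490) = √(-⅙ + 490) = √(2939/6) = √17634/6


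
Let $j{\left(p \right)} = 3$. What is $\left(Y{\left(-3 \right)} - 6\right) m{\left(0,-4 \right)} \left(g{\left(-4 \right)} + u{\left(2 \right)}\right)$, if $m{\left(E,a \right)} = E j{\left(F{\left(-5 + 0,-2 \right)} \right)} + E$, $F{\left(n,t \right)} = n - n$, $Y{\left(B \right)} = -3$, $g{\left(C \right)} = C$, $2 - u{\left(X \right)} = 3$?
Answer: $0$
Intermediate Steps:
$u{\left(X \right)} = -1$ ($u{\left(X \right)} = 2 - 3 = -1$)
$F{\left(n,t \right)} = 0$
$m{\left(E,a \right)} = 4 E$ ($m{\left(E,a \right)} = E 3 + E = 3 E + E = 4 E$)
$\left(Y{\left(-3 \right)} - 6\right) m{\left(0,-4 \right)} \left(g{\left(-4 \right)} + u{\left(2 \right)}\right) = \left(-3 - 6\right) 4 \cdot 0 \left(-4 - 1\right) = \left(-3 - 6\right) 0 \left(-5\right) = \left(-9\right) 0 \left(-5\right) = 0 \left(-5\right) = 0$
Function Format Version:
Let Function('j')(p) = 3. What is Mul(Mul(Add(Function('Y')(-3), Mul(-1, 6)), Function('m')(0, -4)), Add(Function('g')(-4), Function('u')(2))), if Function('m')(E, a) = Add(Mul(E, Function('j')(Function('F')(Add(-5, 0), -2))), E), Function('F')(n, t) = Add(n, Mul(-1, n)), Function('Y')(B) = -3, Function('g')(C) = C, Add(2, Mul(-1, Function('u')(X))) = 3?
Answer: 0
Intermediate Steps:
Function('u')(X) = -1 (Function('u')(X) = Add(2, Mul(-1, 3)) = Add(2, -3) = -1)
Function('F')(n, t) = 0
Function('m')(E, a) = Mul(4, E) (Function('m')(E, a) = Add(Mul(E, 3), E) = Add(Mul(3, E), E) = Mul(4, E))
Mul(Mul(Add(Function('Y')(-3), Mul(-1, 6)), Function('m')(0, -4)), Add(Function('g')(-4), Function('u')(2))) = Mul(Mul(Add(-3, Mul(-1, 6)), Mul(4, 0)), Add(-4, -1)) = Mul(Mul(Add(-3, -6), 0), -5) = Mul(Mul(-9, 0), -5) = Mul(0, -5) = 0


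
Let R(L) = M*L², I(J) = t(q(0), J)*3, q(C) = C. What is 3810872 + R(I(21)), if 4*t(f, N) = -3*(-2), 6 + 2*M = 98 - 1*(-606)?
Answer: 15271757/4 ≈ 3.8179e+6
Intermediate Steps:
M = 349 (M = -3 + (98 - 1*(-606))/2 = -3 + (98 + 606)/2 = -3 + (½)*704 = -3 + 352 = 349)
t(f, N) = 3/2 (t(f, N) = (-3*(-2))/4 = (¼)*6 = 3/2)
I(J) = 9/2 (I(J) = (3/2)*3 = 9/2)
R(L) = 349*L²
3810872 + R(I(21)) = 3810872 + 349*(9/2)² = 3810872 + 349*(81/4) = 3810872 + 28269/4 = 15271757/4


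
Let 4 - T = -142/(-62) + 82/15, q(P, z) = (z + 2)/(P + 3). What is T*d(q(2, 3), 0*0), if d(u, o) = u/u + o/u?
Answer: -1747/465 ≈ -3.7570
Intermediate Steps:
q(P, z) = (2 + z)/(3 + P)
d(u, o) = 1 + o/u
T = -1747/465 (T = 4 - (-142/(-62) + 82/15) = 4 - (-142*(-1/62) + 82*(1/15)) = 4 - (71/31 + 82/15) = 4 - 1*3607/465 = 4 - 3607/465 = -1747/465 ≈ -3.7570)
T*d(q(2, 3), 0*0) = -1747*(0*0 + (2 + 3)/(3 + 2))/(465*((2 + 3)/(3 + 2))) = -1747*(0 + 5/5)/(465*(5/5)) = -1747*(0 + (⅕)*5)/(465*((⅕)*5)) = -1747*(0 + 1)/(465*1) = -1747/465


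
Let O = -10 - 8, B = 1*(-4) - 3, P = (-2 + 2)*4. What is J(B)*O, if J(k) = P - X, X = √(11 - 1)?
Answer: 18*√10 ≈ 56.921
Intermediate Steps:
P = 0 (P = 0*4 = 0)
X = √10 ≈ 3.1623
B = -7 (B = -4 - 3 = -7)
O = -18
J(k) = -√10 (J(k) = 0 - √10 = -√10)
J(B)*O = -√10*(-18) = 18*√10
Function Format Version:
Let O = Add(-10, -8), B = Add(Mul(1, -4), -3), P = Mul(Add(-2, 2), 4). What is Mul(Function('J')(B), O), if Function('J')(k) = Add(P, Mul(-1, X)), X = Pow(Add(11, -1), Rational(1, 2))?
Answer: Mul(18, Pow(10, Rational(1, 2))) ≈ 56.921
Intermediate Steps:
P = 0 (P = Mul(0, 4) = 0)
X = Pow(10, Rational(1, 2)) ≈ 3.1623
B = -7 (B = Add(-4, -3) = -7)
O = -18
Function('J')(k) = Mul(-1, Pow(10, Rational(1, 2))) (Function('J')(k) = Add(0, Mul(-1, Pow(10, Rational(1, 2)))) = Mul(-1, Pow(10, Rational(1, 2))))
Mul(Function('J')(B), O) = Mul(Mul(-1, Pow(10, Rational(1, 2))), -18) = Mul(18, Pow(10, Rational(1, 2)))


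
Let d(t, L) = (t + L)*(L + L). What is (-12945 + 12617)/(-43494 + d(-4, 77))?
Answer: 82/8063 ≈ 0.010170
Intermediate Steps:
d(t, L) = 2*L*(L + t) (d(t, L) = (L + t)*(2*L) = 2*L*(L + t))
(-12945 + 12617)/(-43494 + d(-4, 77)) = (-12945 + 12617)/(-43494 + 2*77*(77 - 4)) = -328/(-43494 + 2*77*73) = -328/(-43494 + 11242) = -328/(-32252) = -328*(-1/32252) = 82/8063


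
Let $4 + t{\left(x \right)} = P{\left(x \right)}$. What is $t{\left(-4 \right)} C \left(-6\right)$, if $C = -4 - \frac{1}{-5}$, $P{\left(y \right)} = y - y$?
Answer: $- \frac{456}{5} \approx -91.2$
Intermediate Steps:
$P{\left(y \right)} = 0$
$t{\left(x \right)} = -4$ ($t{\left(x \right)} = -4 + 0 = -4$)
$C = - \frac{19}{5}$ ($C = -4 - - \frac{1}{5} = -4 + \frac{1}{5} = - \frac{19}{5} \approx -3.8$)
$t{\left(-4 \right)} C \left(-6\right) = \left(-4\right) \left(- \frac{19}{5}\right) \left(-6\right) = \frac{76}{5} \left(-6\right) = - \frac{456}{5}$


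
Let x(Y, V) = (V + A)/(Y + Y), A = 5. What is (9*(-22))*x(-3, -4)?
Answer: 33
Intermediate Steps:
x(Y, V) = (5 + V)/(2*Y) (x(Y, V) = (V + 5)/(Y + Y) = (5 + V)/((2*Y)) = (5 + V)*(1/(2*Y)) = (5 + V)/(2*Y))
(9*(-22))*x(-3, -4) = (9*(-22))*((½)*(5 - 4)/(-3)) = -99*(-1)/3 = -198*(-⅙) = 33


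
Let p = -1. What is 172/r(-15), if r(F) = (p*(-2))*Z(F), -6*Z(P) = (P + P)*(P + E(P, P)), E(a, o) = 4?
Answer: -86/55 ≈ -1.5636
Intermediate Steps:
Z(P) = -P*(4 + P)/3 (Z(P) = -(P + P)*(P + 4)/6 = -2*P*(4 + P)/6 = -P*(4 + P)/3)
r(F) = -2*F*(4 + F)/3 (r(F) = (-1*(-2))*(-F*(4 + F)/3) = 2*(-F*(4 + F)/3) = -2*F*(4 + F)/3)
172/r(-15) = 172/((-2/3*(-15)*(4 - 15))) = 172/((-2/3*(-15)*(-11))) = 172/(-110) = 172*(-1/110) = -86/55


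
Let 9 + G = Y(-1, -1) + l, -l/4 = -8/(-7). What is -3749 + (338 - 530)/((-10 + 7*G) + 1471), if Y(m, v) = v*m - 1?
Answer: -2560663/683 ≈ -3749.1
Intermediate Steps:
Y(m, v) = -1 + m*v (Y(m, v) = m*v - 1 = -1 + m*v)
l = -32/7 (l = -(-32)/(-7) = -(-32)*(-1)/7 = -4*8/7 = -32/7 ≈ -4.5714)
G = -95/7 (G = -9 + ((-1 - 1*(-1)) - 32/7) = -9 + ((-1 + 1) - 32/7) = -9 + (0 - 32/7) = -9 - 32/7 = -95/7 ≈ -13.571)
-3749 + (338 - 530)/((-10 + 7*G) + 1471) = -3749 + (338 - 530)/((-10 + 7*(-95/7)) + 1471) = -3749 - 192/((-10 - 95) + 1471) = -3749 - 192/(-105 + 1471) = -3749 - 192/1366 = -3749 - 192*1/1366 = -3749 - 96/683 = -2560663/683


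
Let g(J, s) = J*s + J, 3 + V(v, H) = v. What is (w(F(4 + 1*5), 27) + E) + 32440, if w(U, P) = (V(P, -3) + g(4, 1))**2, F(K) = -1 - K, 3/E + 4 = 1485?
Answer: 49560187/1481 ≈ 33464.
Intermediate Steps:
E = 3/1481 (E = 3/(-4 + 1485) = 3/1481 ≈ 0.0020257)
V(v, H) = -3 + v
g(J, s) = J + J*s
w(U, P) = (5 + P)**2 (w(U, P) = ((-3 + P) + 4*(1 + 1))**2 = ((-3 + P) + 4*2)**2 = ((-3 + P) + 8)**2 = (5 + P)**2)
(w(F(4 + 1*5), 27) + E) + 32440 = ((5 + 27)**2 + 3/1481) + 32440 = (32**2 + 3/1481) + 32440 = (1024 + 3/1481) + 32440 = 1516547/1481 + 32440 = 49560187/1481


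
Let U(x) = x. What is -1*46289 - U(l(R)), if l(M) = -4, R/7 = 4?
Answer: -46285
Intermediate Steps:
R = 28 (R = 7*4 = 28)
-1*46289 - U(l(R)) = -1*46289 - 1*(-4) = -46289 + 4 = -46285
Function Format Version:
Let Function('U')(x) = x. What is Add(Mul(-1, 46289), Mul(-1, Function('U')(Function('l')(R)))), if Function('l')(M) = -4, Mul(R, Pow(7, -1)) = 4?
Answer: -46285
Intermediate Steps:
R = 28 (R = Mul(7, 4) = 28)
Add(Mul(-1, 46289), Mul(-1, Function('U')(Function('l')(R)))) = Add(Mul(-1, 46289), Mul(-1, -4)) = Add(-46289, 4) = -46285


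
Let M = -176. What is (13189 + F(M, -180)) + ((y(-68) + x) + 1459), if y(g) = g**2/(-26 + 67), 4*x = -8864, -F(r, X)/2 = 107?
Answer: 505562/41 ≈ 12331.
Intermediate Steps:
F(r, X) = -214 (F(r, X) = -2*107 = -214)
x = -2216 (x = (1/4)*(-8864) = -2216)
y(g) = g**2/41
(13189 + F(M, -180)) + ((y(-68) + x) + 1459) = (13189 - 214) + (((1/41)*(-68)**2 - 2216) + 1459) = 12975 + (((1/41)*4624 - 2216) + 1459) = 12975 + ((4624/41 - 2216) + 1459) = 12975 + (-86232/41 + 1459) = 12975 - 26413/41 = 505562/41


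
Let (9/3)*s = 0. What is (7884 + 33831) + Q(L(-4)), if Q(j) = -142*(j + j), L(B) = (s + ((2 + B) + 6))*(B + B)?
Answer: 50803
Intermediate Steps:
s = 0 (s = (1/3)*0 = 0)
L(B) = 2*B*(8 + B) (L(B) = (0 + ((2 + B) + 6))*(B + B) = (0 + (8 + B))*(2*B) = (8 + B)*(2*B) = 2*B*(8 + B))
Q(j) = -284*j
(7884 + 33831) + Q(L(-4)) = (7884 + 33831) - 568*(-4)*(8 - 4) = 41715 - 568*(-4)*4 = 41715 - 284*(-32) = 41715 + 9088 = 50803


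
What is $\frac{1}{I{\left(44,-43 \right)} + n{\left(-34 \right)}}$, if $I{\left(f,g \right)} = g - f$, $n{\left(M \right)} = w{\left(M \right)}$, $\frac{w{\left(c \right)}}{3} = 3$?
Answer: $- \frac{1}{78} \approx -0.012821$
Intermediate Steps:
$w{\left(c \right)} = 9$ ($w{\left(c \right)} = 3 \cdot 3 = 9$)
$n{\left(M \right)} = 9$
$\frac{1}{I{\left(44,-43 \right)} + n{\left(-34 \right)}} = \frac{1}{\left(-43 - 44\right) + 9} = \frac{1}{-87 + 9} = \frac{1}{-78} = - \frac{1}{78}$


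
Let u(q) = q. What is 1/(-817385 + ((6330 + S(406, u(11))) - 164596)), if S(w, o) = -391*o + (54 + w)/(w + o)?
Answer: -417/408639524 ≈ -1.0205e-6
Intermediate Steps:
S(w, o) = -391*o + (54 + w)/(o + w)
1/(-817385 + ((6330 + S(406, u(11))) - 164596)) = 1/(-817385 + ((6330 + (54 + 406 - 391*11² - 391*11*406)/(11 + 406)) - 164596)) = 1/(-817385 + ((6330 + (54 + 406 - 391*121 - 1746206)/417) - 164596)) = 1/(-817385 + ((6330 + (54 + 406 - 47311 - 1746206)/417) - 164596)) = 1/(-817385 + ((6330 + (1/417)*(-1793057)) - 164596)) = 1/(-817385 + ((6330 - 1793057/417) - 164596)) = 1/(-817385 + (846553/417 - 164596)) = 1/(-817385 - 67789979/417) = 1/(-408639524/417) = -417/408639524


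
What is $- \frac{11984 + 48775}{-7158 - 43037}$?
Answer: $\frac{60759}{50195} \approx 1.2105$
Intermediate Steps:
$- \frac{11984 + 48775}{-7158 - 43037} = - \frac{60759}{-50195} = - \frac{60759 \left(-1\right)}{50195} = \left(-1\right) \left(- \frac{60759}{50195}\right) = \frac{60759}{50195}$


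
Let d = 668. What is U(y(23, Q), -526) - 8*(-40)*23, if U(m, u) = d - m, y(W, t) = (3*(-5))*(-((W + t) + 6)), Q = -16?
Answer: 7833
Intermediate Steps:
y(W, t) = 90 + 15*W + 15*t (y(W, t) = -(-15)*(6 + W + t) = -15*(-6 - W - t) = 90 + 15*W + 15*t)
U(m, u) = 668 - m
U(y(23, Q), -526) - 8*(-40)*23 = (668 - (90 + 15*23 + 15*(-16))) - 8*(-40)*23 = (668 - (90 + 345 - 240)) + 320*23 = (668 - 1*195) + 7360 = (668 - 195) + 7360 = 473 + 7360 = 7833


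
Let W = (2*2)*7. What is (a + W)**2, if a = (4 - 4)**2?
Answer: 784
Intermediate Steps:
W = 28 (W = 4*7 = 28)
a = 0 (a = 0**2 = 0)
(a + W)**2 = (0 + 28)**2 = 28**2 = 784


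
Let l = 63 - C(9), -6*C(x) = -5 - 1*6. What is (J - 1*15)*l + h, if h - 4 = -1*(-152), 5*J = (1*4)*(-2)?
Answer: -25781/30 ≈ -859.37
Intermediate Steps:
J = -8/5 (J = ((1*4)*(-2))/5 = (4*(-2))/5 = (1/5)*(-8) = -8/5 ≈ -1.6000)
C(x) = 11/6 (C(x) = -(-5 - 1*6)/6 = -(-5 - 6)/6 = -1/6*(-11) = 11/6)
h = 156 (h = 4 - 1*(-152) = 4 + 152 = 156)
l = 367/6 (l = 63 - 1*11/6 = 63 - 11/6 = 367/6 ≈ 61.167)
(J - 1*15)*l + h = (-8/5 - 1*15)*(367/6) + 156 = (-8/5 - 15)*(367/6) + 156 = -83/5*367/6 + 156 = -30461/30 + 156 = -25781/30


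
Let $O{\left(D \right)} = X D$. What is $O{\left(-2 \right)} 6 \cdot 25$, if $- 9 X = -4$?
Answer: $- \frac{400}{3} \approx -133.33$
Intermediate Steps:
$X = \frac{4}{9}$ ($X = \left(- \frac{1}{9}\right) \left(-4\right) = \frac{4}{9} \approx 0.44444$)
$O{\left(D \right)} = \frac{4 D}{9}$
$O{\left(-2 \right)} 6 \cdot 25 = \frac{4}{9} \left(-2\right) 6 \cdot 25 = \left(- \frac{8}{9}\right) 6 \cdot 25 = \left(- \frac{16}{3}\right) 25 = - \frac{400}{3}$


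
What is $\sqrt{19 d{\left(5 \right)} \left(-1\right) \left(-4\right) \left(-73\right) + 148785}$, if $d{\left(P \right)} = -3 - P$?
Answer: $\sqrt{193169} \approx 439.51$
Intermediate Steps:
$\sqrt{19 d{\left(5 \right)} \left(-1\right) \left(-4\right) \left(-73\right) + 148785} = \sqrt{19 \left(-3 - 5\right) \left(-1\right) \left(-4\right) \left(-73\right) + 148785} = \sqrt{19 \left(-8\right) \left(-1\right) \left(-4\right) \left(-73\right) + 148785} = \sqrt{19 \cdot 8 \left(-4\right) \left(-73\right) + 148785} = \sqrt{19 \left(-32\right) \left(-73\right) + 148785} = \sqrt{\left(-608\right) \left(-73\right) + 148785} = \sqrt{44384 + 148785} = \sqrt{193169}$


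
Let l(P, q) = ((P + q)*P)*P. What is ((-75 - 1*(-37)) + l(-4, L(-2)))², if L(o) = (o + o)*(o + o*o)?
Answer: 52900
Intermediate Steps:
L(o) = 2*o*(o + o²) (L(o) = (2*o)*(o + o²) = 2*o*(o + o²))
l(P, q) = P²*(P + q) (l(P, q) = (P*(P + q))*P = P²*(P + q))
((-75 - 1*(-37)) + l(-4, L(-2)))² = ((-75 - 1*(-37)) + (-4)²*(-4 + 2*(-2)²*(1 - 2)))² = ((-75 + 37) + 16*(-4 + 2*4*(-1)))² = (-38 + 16*(-4 - 8))² = (-38 + 16*(-12))² = (-38 - 192)² = (-230)² = 52900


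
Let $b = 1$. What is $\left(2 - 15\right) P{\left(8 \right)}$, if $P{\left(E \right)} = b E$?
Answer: $-104$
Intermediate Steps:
$P{\left(E \right)} = E$ ($P{\left(E \right)} = 1 E = E$)
$\left(2 - 15\right) P{\left(8 \right)} = \left(2 - 15\right) 8 = \left(-13\right) 8 = -104$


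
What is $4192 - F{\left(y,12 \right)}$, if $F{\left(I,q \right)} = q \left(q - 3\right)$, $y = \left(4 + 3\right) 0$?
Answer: $4084$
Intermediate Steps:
$y = 0$ ($y = 7 \cdot 0 = 0$)
$F{\left(I,q \right)} = q \left(-3 + q\right)$
$4192 - F{\left(y,12 \right)} = 4192 - 12 \left(-3 + 12\right) = 4192 - 12 \cdot 9 = 4192 - 108 = 4084$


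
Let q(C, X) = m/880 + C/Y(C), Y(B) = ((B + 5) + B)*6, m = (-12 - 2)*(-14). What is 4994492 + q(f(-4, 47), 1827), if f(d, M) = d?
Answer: 9889095041/1980 ≈ 4.9945e+6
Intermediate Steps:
m = 196 (m = -14*(-14) = 196)
Y(B) = 30 + 12*B (Y(B) = ((5 + B) + B)*6 = (5 + 2*B)*6 = 30 + 12*B)
q(C, X) = 49/220 + C/(30 + 12*C) (q(C, X) = 196/880 + C/(30 + 12*C) = 196*(1/880) + C/(30 + 12*C) = 49/220 + C/(30 + 12*C))
4994492 + q(f(-4, 47), 1827) = 4994492 + (735 + 404*(-4))/(660*(5 + 2*(-4))) = 4994492 + (735 - 1616)/(660*(5 - 8)) = 4994492 + (1/660)*(-881)/(-3) = 4994492 + (1/660)*(-⅓)*(-881) = 4994492 + 881/1980 = 9889095041/1980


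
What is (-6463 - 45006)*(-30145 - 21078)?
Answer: 2636396587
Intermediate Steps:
(-6463 - 45006)*(-30145 - 21078) = -51469*(-51223) = 2636396587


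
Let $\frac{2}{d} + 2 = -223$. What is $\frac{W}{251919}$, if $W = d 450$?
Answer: $- \frac{4}{251919} \approx -1.5878 \cdot 10^{-5}$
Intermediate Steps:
$d = - \frac{2}{225}$ ($d = \frac{2}{-2 - 223} = \frac{2}{-225} = 2 \left(- \frac{1}{225}\right) = - \frac{2}{225} \approx -0.0088889$)
$W = -4$ ($W = \left(- \frac{2}{225}\right) 450 = -4$)
$\frac{W}{251919} = - \frac{4}{251919}$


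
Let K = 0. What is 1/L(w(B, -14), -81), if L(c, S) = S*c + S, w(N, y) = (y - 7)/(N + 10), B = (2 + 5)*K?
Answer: 10/891 ≈ 0.011223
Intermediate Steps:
B = 0 (B = (2 + 5)*0 = 7*0 = 0)
w(N, y) = (-7 + y)/(10 + N)
L(c, S) = S + S*c
1/L(w(B, -14), -81) = 1/(-81*(1 + (-7 - 14)/(10 + 0))) = 1/(-81*(1 - 21/10)) = 1/(-81*(-11/10)) = 1/(891/10) = 10/891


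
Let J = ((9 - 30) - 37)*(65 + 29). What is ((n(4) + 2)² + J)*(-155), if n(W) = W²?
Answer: 794840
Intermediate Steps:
J = -5452 (J = (-21 - 37)*94 = -58*94 = -5452)
((n(4) + 2)² + J)*(-155) = ((4² + 2)² - 5452)*(-155) = ((16 + 2)² - 5452)*(-155) = (18² - 5452)*(-155) = (324 - 5452)*(-155) = -5128*(-155) = 794840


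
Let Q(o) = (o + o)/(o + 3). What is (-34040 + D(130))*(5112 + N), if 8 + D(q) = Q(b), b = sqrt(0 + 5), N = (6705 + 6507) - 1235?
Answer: -1163777989/2 + 51267*sqrt(5)/2 ≈ -5.8183e+8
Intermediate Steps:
N = 11977 (N = 13212 - 1235 = 11977)
b = sqrt(5) ≈ 2.2361
Q(o) = 2*o/(3 + o) (Q(o) = (2*o)/(3 + o) = 2*o/(3 + o))
D(q) = -8 + 2*sqrt(5)/(3 + sqrt(5))
(-34040 + D(130))*(5112 + N) = (-34040 + (-21/2 + 3*sqrt(5)/2))*(5112 + 11977) = (-68101/2 + 3*sqrt(5)/2)*17089 = -1163777989/2 + 51267*sqrt(5)/2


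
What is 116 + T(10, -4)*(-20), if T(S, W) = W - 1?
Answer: 216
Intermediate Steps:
T(S, W) = -1 + W
116 + T(10, -4)*(-20) = 116 + (-1 - 4)*(-20) = 116 - 5*(-20) = 116 + 100 = 216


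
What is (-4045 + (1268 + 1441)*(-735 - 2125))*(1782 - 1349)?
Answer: -3356522905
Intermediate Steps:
(-4045 + (1268 + 1441)*(-735 - 2125))*(1782 - 1349) = (-4045 + 2709*(-2860))*433 = (-4045 - 7747740)*433 = -7751785*433 = -3356522905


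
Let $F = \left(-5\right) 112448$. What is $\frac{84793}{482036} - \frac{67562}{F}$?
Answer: $\frac{10030166569}{33877490080} \approx 0.29607$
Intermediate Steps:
$F = -562240$
$\frac{84793}{482036} - \frac{67562}{F} = \frac{84793}{482036} - \frac{67562}{-562240} = 84793 \cdot \frac{1}{482036} - - \frac{33781}{281120} = \frac{84793}{482036} + \frac{33781}{281120} = \frac{10030166569}{33877490080}$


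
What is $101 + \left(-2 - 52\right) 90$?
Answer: $-4759$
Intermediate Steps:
$101 + \left(-2 - 52\right) 90 = 101 - 4860 = -4759$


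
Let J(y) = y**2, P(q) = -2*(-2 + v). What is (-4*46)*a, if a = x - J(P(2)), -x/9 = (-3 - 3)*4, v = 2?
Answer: -39744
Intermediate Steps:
P(q) = 0 (P(q) = -2*(-2 + 2) = -2*0 = 0)
x = 216 (x = -9*(-3 - 3)*4 = -(-54)*4 = -9*(-24) = 216)
a = 216 (a = 216 - 1*0**2 = 216 - 1*0 = 216 + 0 = 216)
(-4*46)*a = -4*46*216 = -184*216 = -39744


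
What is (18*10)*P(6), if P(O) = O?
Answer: 1080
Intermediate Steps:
(18*10)*P(6) = (18*10)*6 = 180*6 = 1080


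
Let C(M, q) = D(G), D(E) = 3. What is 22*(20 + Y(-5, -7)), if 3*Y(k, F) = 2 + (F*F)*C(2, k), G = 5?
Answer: 4598/3 ≈ 1532.7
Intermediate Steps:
C(M, q) = 3
Y(k, F) = ⅔ + F² (Y(k, F) = (2 + (F*F)*3)/3 = (2 + F²*3)/3 = (2 + 3*F²)/3 = ⅔ + F²)
22*(20 + Y(-5, -7)) = 22*(20 + (⅔ + (-7)²)) = 22*(20 + (⅔ + 49)) = 22*(20 + 149/3) = 22*(209/3) = 4598/3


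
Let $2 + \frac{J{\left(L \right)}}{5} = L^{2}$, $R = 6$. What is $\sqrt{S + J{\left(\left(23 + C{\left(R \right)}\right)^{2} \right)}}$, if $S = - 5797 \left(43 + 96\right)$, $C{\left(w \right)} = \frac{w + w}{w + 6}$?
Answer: $\sqrt{853087} \approx 923.63$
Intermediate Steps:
$C{\left(w \right)} = \frac{2 w}{6 + w}$
$J{\left(L \right)} = -10 + 5 L^{2}$
$S = -805783$ ($S = \left(-5797\right) 139 = -805783$)
$\sqrt{S + J{\left(\left(23 + C{\left(R \right)}\right)^{2} \right)}} = \sqrt{-805783 - \left(10 - 5 \left(\left(23 + 2 \cdot 6 \frac{1}{6 + 6}\right)^{2}\right)^{2}\right)} = \sqrt{-805783 - \left(10 - 5 \left(\left(23 + 2 \cdot 6 \cdot \frac{1}{12}\right)^{2}\right)^{2}\right)} = \sqrt{-805783 - \left(10 - 5 \left(\left(23 + 1\right)^{2}\right)^{2}\right)} = \sqrt{-805783 - \left(10 - 5 \left(24^{2}\right)^{2}\right)} = \sqrt{-805783 - \left(10 - 5 \cdot 576^{2}\right)} = \sqrt{-805783 + \left(-10 + 5 \cdot 331776\right)} = \sqrt{-805783 + \left(-10 + 1658880\right)} = \sqrt{-805783 + 1658870} = \sqrt{853087}$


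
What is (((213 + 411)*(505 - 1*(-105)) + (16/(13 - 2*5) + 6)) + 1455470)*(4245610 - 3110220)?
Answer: 6254141401960/3 ≈ 2.0847e+12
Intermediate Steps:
(((213 + 411)*(505 - 1*(-105)) + (16/(13 - 2*5) + 6)) + 1455470)*(4245610 - 3110220) = ((624*(505 + 105) + (16/(13 - 10) + 6)) + 1455470)*1135390 = ((624*610 + (16/3 + 6)) + 1455470)*1135390 = ((380640 + ((⅓)*16 + 6)) + 1455470)*1135390 = ((380640 + (16/3 + 6)) + 1455470)*1135390 = ((380640 + 34/3) + 1455470)*1135390 = (1141954/3 + 1455470)*1135390 = (5508364/3)*1135390 = 6254141401960/3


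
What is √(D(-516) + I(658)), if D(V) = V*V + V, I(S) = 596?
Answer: 4*√16646 ≈ 516.08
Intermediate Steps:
D(V) = V + V² (D(V) = V² + V = V + V²)
√(D(-516) + I(658)) = √(-516*(1 - 516) + 596) = √(-516*(-515) + 596) = √(265740 + 596) = √266336 = 4*√16646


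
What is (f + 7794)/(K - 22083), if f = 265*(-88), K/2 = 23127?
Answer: -2218/3453 ≈ -0.64234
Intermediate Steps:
K = 46254 (K = 2*23127 = 46254)
f = -23320
(f + 7794)/(K - 22083) = (-23320 + 7794)/(46254 - 22083) = -15526/24171 = -15526*1/24171 = -2218/3453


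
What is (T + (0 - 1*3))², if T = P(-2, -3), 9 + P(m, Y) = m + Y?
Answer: 289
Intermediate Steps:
P(m, Y) = -9 + Y + m (P(m, Y) = -9 + (m + Y) = -9 + (Y + m) = -9 + Y + m)
T = -14 (T = -9 - 3 - 2 = -14)
(T + (0 - 1*3))² = (-14 + (0 - 1*3))² = (-14 + (0 - 3))² = (-14 - 3)² = (-17)² = 289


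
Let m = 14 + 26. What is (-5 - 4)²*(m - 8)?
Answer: 2592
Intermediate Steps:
m = 40
(-5 - 4)²*(m - 8) = (-5 - 4)²*(40 - 8) = (-9)²*32 = 81*32 = 2592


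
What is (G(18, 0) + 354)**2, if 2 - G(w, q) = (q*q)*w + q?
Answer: 126736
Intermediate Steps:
G(w, q) = 2 - q - w*q**2 (G(w, q) = 2 - ((q*q)*w + q) = 2 - (q**2*w + q) = 2 - (w*q**2 + q) = 2 - (q + w*q**2) = 2 + (-q - w*q**2) = 2 - q - w*q**2)
(G(18, 0) + 354)**2 = ((2 - 1*0 - 1*18*0**2) + 354)**2 = ((2 + 0 - 1*18*0) + 354)**2 = ((2 + 0 + 0) + 354)**2 = (2 + 354)**2 = 356**2 = 126736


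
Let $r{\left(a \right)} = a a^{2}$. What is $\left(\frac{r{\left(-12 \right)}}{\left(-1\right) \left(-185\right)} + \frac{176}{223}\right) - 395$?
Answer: $- \frac{16648509}{41255} \approx -403.55$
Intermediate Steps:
$r{\left(a \right)} = a^{3}$
$\left(\frac{r{\left(-12 \right)}}{\left(-1\right) \left(-185\right)} + \frac{176}{223}\right) - 395 = \left(\frac{\left(-12\right)^{3}}{\left(-1\right) \left(-185\right)} + \frac{176}{223}\right) - 395 = \left(- \frac{1728}{185} + 176 \cdot \frac{1}{223}\right) - 395 = \left(\left(-1728\right) \frac{1}{185} + \frac{176}{223}\right) - 395 = \left(- \frac{1728}{185} + \frac{176}{223}\right) - 395 = - \frac{352784}{41255} - 395 = - \frac{16648509}{41255}$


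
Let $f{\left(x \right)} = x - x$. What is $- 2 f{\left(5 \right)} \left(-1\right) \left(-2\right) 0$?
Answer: $0$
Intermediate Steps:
$f{\left(x \right)} = 0$
$- 2 f{\left(5 \right)} \left(-1\right) \left(-2\right) 0 = \left(-2\right) 0 \left(-1\right) \left(-2\right) 0 = 0 \cdot 2 \cdot 0 = 0 \cdot 0 = 0$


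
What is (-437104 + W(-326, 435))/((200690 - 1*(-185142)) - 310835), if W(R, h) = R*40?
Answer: -50016/8333 ≈ -6.0022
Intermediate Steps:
W(R, h) = 40*R
(-437104 + W(-326, 435))/((200690 - 1*(-185142)) - 310835) = (-437104 + 40*(-326))/((200690 - 1*(-185142)) - 310835) = (-437104 - 13040)/((200690 + 185142) - 310835) = -450144/(385832 - 310835) = -450144/74997 = -450144*1/74997 = -50016/8333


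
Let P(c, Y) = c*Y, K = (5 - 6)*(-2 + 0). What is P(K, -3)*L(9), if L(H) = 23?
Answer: -138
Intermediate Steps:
K = 2 (K = -1*(-2) = 2)
P(c, Y) = Y*c
P(K, -3)*L(9) = -3*2*23 = -6*23 = -138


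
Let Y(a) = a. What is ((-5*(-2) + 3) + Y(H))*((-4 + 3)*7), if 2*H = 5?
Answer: -217/2 ≈ -108.50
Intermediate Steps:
H = 5/2 (H = (1/2)*5 = 5/2 ≈ 2.5000)
((-5*(-2) + 3) + Y(H))*((-4 + 3)*7) = ((-5*(-2) + 3) + 5/2)*((-4 + 3)*7) = ((10 + 3) + 5/2)*(-1*7) = (13 + 5/2)*(-7) = (31/2)*(-7) = -217/2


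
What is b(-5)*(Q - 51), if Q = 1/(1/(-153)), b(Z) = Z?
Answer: 1020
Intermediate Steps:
Q = -153 (Q = 1/(-1/153) = -153)
b(-5)*(Q - 51) = -5*(-153 - 51) = -5*(-204) = 1020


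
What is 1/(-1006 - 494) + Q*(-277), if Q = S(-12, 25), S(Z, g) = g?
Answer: -10387501/1500 ≈ -6925.0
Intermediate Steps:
Q = 25
1/(-1006 - 494) + Q*(-277) = 1/(-1006 - 494) + 25*(-277) = 1/(-1500) - 6925 = -1/1500 - 6925 = -10387501/1500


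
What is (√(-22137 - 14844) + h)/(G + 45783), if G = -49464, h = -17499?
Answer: 5833/1227 - I*√4109/1227 ≈ 4.7539 - 0.052242*I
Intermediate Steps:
(√(-22137 - 14844) + h)/(G + 45783) = (√(-22137 - 14844) - 17499)/(-49464 + 45783) = (√(-36981) - 17499)/(-3681) = (3*I*√4109 - 17499)*(-1/3681) = (-17499 + 3*I*√4109)*(-1/3681) = 5833/1227 - I*√4109/1227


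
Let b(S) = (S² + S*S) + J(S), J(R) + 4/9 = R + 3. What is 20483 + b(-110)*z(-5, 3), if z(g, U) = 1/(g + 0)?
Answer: 704902/45 ≈ 15664.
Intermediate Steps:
J(R) = 23/9 + R (J(R) = -4/9 + (R + 3) = -4/9 + (3 + R) = 23/9 + R)
z(g, U) = 1/g
b(S) = 23/9 + S + 2*S² (b(S) = (S² + S*S) + (23/9 + S) = (S² + S²) + (23/9 + S) = 2*S² + (23/9 + S) = 23/9 + S + 2*S²)
20483 + b(-110)*z(-5, 3) = 20483 + (23/9 - 110 + 2*(-110)²)/(-5) = 20483 + (23/9 - 110 + 2*12100)*(-⅕) = 20483 + (23/9 - 110 + 24200)*(-⅕) = 20483 + (216833/9)*(-⅕) = 20483 - 216833/45 = 704902/45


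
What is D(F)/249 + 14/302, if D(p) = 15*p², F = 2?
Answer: 3601/12533 ≈ 0.28732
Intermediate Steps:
D(F)/249 + 14/302 = (15*2²)/249 + 14/302 = (15*4)*(1/249) + 14*(1/302) = 60*(1/249) + 7/151 = 20/83 + 7/151 = 3601/12533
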